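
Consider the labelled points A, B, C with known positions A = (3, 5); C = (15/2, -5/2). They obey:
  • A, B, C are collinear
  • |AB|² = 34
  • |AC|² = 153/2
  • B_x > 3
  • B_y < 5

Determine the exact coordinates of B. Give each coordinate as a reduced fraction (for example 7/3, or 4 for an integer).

B = (6, 0)

1. B_x = 6  [[A, B, C are collinear ⇒ -15/2x-9/2y+45=0] ∩ [|B−(3, 5)|²=34]]
2. B_y = 0  [[A, B, C are collinear ⇒ -15/2x-9/2y+45=0] ∩ [|B−(3, 5)|²=34]]
   so B = (6, 0)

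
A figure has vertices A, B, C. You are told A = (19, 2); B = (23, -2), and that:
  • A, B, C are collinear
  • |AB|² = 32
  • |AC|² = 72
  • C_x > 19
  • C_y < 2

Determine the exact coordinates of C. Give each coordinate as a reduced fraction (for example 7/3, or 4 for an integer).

C = (25, -4)

1. C_x = 25  [[A, B, C are collinear ⇒ 4x+4y-84=0] ∩ [|C−(19, 2)|²=72]]
2. C_y = -4  [[A, B, C are collinear ⇒ 4x+4y-84=0] ∩ [|C−(19, 2)|²=72]]
   so C = (25, -4)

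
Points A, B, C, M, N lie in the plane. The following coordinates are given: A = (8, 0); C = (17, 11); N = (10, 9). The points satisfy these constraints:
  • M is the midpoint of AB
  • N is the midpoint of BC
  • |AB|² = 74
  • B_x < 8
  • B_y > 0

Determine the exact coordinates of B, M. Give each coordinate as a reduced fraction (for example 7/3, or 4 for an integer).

1. B_x = 3  [B = 2·N−C = 2·(10, 9)−(17, 11)]
2. B_y = 7  [B = 2·N−C = 2·(10, 9)−(17, 11)]
   so B = (3, 7)
3. M_x = 11/2  [2·M = A+B = (8, 0)+(3, 7)]
4. M_y = 7/2  [2·M = A+B = (8, 0)+(3, 7)]
   so M = (11/2, 7/2)

B = (3, 7)
M = (11/2, 7/2)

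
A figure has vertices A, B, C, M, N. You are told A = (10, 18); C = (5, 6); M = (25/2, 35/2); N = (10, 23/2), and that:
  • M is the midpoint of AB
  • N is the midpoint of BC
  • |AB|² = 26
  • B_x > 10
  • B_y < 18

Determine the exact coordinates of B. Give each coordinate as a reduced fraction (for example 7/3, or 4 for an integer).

1. B_x = 15  [B = 2·M−A = 2·(25/2, 35/2)−(10, 18)]
2. B_y = 17  [B = 2·M−A = 2·(25/2, 35/2)−(10, 18)]
   so B = (15, 17)

B = (15, 17)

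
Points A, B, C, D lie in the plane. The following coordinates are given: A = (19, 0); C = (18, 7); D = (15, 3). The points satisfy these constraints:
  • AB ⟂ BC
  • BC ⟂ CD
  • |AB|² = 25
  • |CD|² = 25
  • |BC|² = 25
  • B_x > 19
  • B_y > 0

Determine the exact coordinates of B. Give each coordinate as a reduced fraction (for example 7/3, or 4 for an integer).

1. B_x = 22  [[BC ⟂ CD ⇒ 3x+4y-82=0] ∩ [|B−(19, 0)|²=25]]
2. B_y = 4  [[BC ⟂ CD ⇒ 3x+4y-82=0] ∩ [|B−(19, 0)|²=25]]
   so B = (22, 4)

B = (22, 4)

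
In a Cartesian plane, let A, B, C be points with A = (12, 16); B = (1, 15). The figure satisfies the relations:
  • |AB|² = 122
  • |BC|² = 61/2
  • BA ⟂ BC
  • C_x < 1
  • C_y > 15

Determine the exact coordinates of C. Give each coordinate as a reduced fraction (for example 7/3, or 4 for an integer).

1. C_x = 1/2  [[BA ⟂ BC ⇒ 11x+1y-26=0] ∩ [|C−(1, 15)|²=61/2]]
2. C_y = 41/2  [[BA ⟂ BC ⇒ 11x+1y-26=0] ∩ [|C−(1, 15)|²=61/2]]
   so C = (1/2, 41/2)

C = (1/2, 41/2)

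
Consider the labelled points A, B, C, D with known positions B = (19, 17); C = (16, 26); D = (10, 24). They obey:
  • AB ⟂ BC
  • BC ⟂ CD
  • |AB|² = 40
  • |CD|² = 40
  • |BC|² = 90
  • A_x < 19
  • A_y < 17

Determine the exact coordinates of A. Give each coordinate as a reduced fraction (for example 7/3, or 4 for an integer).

A = (13, 15)

1. A_x = 13  [[AB ⟂ BC ⇒ 3x-9y+96=0] ∩ [|A−(19, 17)|²=40]]
2. A_y = 15  [[AB ⟂ BC ⇒ 3x-9y+96=0] ∩ [|A−(19, 17)|²=40]]
   so A = (13, 15)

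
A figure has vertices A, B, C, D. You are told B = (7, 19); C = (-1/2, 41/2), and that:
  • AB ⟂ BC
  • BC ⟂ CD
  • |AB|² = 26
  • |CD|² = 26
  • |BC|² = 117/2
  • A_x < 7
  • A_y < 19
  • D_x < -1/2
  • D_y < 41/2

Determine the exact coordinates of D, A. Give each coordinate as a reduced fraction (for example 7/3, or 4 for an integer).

D = (-3/2, 31/2)
A = (6, 14)

1. D_x = -3/2  [[BC ⟂ CD ⇒ -15/2x+3/2y-69/2=0] ∩ [|D−(-1/2, 41/2)|²=26]]
2. D_y = 31/2  [[BC ⟂ CD ⇒ -15/2x+3/2y-69/2=0] ∩ [|D−(-1/2, 41/2)|²=26]]
   so D = (-3/2, 31/2)
3. A_x = 6  [[AB ⟂ BC ⇒ 15/2x-3/2y-24=0] ∩ [|A−(7, 19)|²=26]]
4. A_y = 14  [[AB ⟂ BC ⇒ 15/2x-3/2y-24=0] ∩ [|A−(7, 19)|²=26]]
   so A = (6, 14)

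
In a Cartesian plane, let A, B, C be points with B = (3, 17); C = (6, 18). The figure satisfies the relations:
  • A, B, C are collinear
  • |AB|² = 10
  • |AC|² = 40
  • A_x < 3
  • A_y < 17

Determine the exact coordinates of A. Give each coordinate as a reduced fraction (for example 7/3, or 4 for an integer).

A = (0, 16)

1. A_x = 0  [[A, B, C are collinear ⇒ -1x+3y-48=0] ∩ [|A−(3, 17)|²=10]]
2. A_y = 16  [[A, B, C are collinear ⇒ -1x+3y-48=0] ∩ [|A−(3, 17)|²=10]]
   so A = (0, 16)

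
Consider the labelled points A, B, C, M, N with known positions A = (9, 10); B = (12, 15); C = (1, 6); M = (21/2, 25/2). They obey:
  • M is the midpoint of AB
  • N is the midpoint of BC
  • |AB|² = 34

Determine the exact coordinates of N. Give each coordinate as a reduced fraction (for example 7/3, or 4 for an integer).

N = (13/2, 21/2)

1. N_x = 13/2  [2·N = B+C = (12, 15)+(1, 6)]
2. N_y = 21/2  [2·N = B+C = (12, 15)+(1, 6)]
   so N = (13/2, 21/2)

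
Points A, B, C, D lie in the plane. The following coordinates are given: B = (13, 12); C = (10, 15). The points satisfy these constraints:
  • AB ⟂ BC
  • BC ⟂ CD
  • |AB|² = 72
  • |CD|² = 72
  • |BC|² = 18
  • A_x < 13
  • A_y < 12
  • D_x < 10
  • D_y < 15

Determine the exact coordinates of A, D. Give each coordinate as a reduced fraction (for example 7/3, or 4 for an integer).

A = (7, 6)
D = (4, 9)

1. A_x = 7  [[AB ⟂ BC ⇒ 3x-3y-3=0] ∩ [|A−(13, 12)|²=72]]
2. A_y = 6  [[AB ⟂ BC ⇒ 3x-3y-3=0] ∩ [|A−(13, 12)|²=72]]
   so A = (7, 6)
3. D_x = 4  [[BC ⟂ CD ⇒ -3x+3y-15=0] ∩ [|D−(10, 15)|²=72]]
4. D_y = 9  [[BC ⟂ CD ⇒ -3x+3y-15=0] ∩ [|D−(10, 15)|²=72]]
   so D = (4, 9)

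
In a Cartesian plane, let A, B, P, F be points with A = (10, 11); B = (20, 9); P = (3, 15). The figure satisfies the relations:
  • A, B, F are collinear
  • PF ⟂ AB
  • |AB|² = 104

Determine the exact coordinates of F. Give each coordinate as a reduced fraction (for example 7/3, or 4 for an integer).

1. F_x = 5/2  [[A, B, F are collinear ⇒ 2x+10y-130=0] ∩ [PF ⟂ AB ⇒ 10x-2y=0]]
2. F_y = 25/2  [[A, B, F are collinear ⇒ 2x+10y-130=0] ∩ [PF ⟂ AB ⇒ 10x-2y=0]]
   so F = (5/2, 25/2)

F = (5/2, 25/2)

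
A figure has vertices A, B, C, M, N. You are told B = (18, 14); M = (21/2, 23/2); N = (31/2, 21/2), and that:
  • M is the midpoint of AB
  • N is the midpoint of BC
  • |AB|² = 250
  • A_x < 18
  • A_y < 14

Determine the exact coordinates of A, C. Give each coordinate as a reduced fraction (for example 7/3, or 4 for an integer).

1. A_x = 3  [A = 2·M−B = 2·(21/2, 23/2)−(18, 14)]
2. A_y = 9  [A = 2·M−B = 2·(21/2, 23/2)−(18, 14)]
   so A = (3, 9)
3. C_x = 13  [C = 2·N−B = 2·(31/2, 21/2)−(18, 14)]
4. C_y = 7  [C = 2·N−B = 2·(31/2, 21/2)−(18, 14)]
   so C = (13, 7)

A = (3, 9)
C = (13, 7)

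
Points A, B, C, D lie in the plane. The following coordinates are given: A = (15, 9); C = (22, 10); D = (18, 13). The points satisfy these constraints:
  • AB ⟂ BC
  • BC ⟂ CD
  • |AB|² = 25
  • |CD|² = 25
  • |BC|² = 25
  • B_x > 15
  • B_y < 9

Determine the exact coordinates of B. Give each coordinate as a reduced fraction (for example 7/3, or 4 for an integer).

1. B_x = 19  [[BC ⟂ CD ⇒ 4x-3y-58=0] ∩ [|B−(15, 9)|²=25]]
2. B_y = 6  [[BC ⟂ CD ⇒ 4x-3y-58=0] ∩ [|B−(15, 9)|²=25]]
   so B = (19, 6)

B = (19, 6)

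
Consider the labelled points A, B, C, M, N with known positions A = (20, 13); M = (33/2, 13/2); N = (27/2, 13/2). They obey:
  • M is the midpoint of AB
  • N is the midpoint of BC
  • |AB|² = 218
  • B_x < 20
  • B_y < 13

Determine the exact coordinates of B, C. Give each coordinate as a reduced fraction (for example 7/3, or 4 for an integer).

B = (13, 0)
C = (14, 13)

1. B_x = 13  [B = 2·M−A = 2·(33/2, 13/2)−(20, 13)]
2. B_y = 0  [B = 2·M−A = 2·(33/2, 13/2)−(20, 13)]
   so B = (13, 0)
3. C_x = 14  [C = 2·N−B = 2·(27/2, 13/2)−(13, 0)]
4. C_y = 13  [C = 2·N−B = 2·(27/2, 13/2)−(13, 0)]
   so C = (14, 13)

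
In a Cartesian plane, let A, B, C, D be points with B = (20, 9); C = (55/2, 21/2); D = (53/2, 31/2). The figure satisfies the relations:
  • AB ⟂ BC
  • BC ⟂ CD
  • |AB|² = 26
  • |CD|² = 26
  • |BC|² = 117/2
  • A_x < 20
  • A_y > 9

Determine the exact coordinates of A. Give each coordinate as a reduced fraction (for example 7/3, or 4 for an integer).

A = (19, 14)

1. A_x = 19  [[AB ⟂ BC ⇒ -15/2x-3/2y+327/2=0] ∩ [|A−(20, 9)|²=26]]
2. A_y = 14  [[AB ⟂ BC ⇒ -15/2x-3/2y+327/2=0] ∩ [|A−(20, 9)|²=26]]
   so A = (19, 14)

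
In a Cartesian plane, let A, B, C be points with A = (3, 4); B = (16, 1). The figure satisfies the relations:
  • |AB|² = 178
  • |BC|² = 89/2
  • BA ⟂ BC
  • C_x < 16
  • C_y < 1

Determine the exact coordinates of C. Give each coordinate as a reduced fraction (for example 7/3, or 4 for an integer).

C = (29/2, -11/2)

1. C_x = 29/2  [[BA ⟂ BC ⇒ -13x+3y+205=0] ∩ [|C−(16, 1)|²=89/2]]
2. C_y = -11/2  [[BA ⟂ BC ⇒ -13x+3y+205=0] ∩ [|C−(16, 1)|²=89/2]]
   so C = (29/2, -11/2)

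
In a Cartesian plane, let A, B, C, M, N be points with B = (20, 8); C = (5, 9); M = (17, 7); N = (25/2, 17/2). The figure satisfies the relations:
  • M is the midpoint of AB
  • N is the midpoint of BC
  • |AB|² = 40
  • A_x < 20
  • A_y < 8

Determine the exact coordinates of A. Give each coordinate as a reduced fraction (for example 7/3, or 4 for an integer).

1. A_x = 14  [A = 2·M−B = 2·(17, 7)−(20, 8)]
2. A_y = 6  [A = 2·M−B = 2·(17, 7)−(20, 8)]
   so A = (14, 6)

A = (14, 6)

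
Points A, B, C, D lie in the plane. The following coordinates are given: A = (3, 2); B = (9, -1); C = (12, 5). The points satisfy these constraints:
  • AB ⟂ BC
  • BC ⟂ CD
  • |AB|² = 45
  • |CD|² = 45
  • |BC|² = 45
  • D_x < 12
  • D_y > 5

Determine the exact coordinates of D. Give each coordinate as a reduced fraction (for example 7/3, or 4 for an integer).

D = (6, 8)

1. D_x = 6  [[BC ⟂ CD ⇒ 3x+6y-66=0] ∩ [|D−(12, 5)|²=45]]
2. D_y = 8  [[BC ⟂ CD ⇒ 3x+6y-66=0] ∩ [|D−(12, 5)|²=45]]
   so D = (6, 8)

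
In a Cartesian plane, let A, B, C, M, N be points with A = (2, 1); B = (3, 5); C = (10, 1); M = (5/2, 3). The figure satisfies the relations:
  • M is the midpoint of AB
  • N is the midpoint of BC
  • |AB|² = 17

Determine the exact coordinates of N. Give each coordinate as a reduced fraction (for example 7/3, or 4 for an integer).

N = (13/2, 3)

1. N_x = 13/2  [2·N = B+C = (3, 5)+(10, 1)]
2. N_y = 3  [2·N = B+C = (3, 5)+(10, 1)]
   so N = (13/2, 3)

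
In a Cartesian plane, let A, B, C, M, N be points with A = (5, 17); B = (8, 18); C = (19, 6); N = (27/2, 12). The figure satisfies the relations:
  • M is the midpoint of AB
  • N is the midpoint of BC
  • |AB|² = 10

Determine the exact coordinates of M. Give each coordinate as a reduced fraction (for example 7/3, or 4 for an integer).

1. M_x = 13/2  [2·M = A+B = (5, 17)+(8, 18)]
2. M_y = 35/2  [2·M = A+B = (5, 17)+(8, 18)]
   so M = (13/2, 35/2)

M = (13/2, 35/2)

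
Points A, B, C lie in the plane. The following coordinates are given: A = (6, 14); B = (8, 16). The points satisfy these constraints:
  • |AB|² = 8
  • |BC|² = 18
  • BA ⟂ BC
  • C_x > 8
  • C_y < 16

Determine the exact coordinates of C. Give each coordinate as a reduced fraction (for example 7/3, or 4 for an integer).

C = (11, 13)

1. C_x = 11  [[BA ⟂ BC ⇒ -2x-2y+48=0] ∩ [|C−(8, 16)|²=18]]
2. C_y = 13  [[BA ⟂ BC ⇒ -2x-2y+48=0] ∩ [|C−(8, 16)|²=18]]
   so C = (11, 13)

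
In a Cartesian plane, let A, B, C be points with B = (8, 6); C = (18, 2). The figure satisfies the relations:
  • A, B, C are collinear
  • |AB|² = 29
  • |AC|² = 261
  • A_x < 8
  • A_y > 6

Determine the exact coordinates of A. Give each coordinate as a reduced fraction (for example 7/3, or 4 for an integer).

A = (3, 8)

1. A_x = 3  [[A, B, C are collinear ⇒ 4x+10y-92=0] ∩ [|A−(8, 6)|²=29]]
2. A_y = 8  [[A, B, C are collinear ⇒ 4x+10y-92=0] ∩ [|A−(8, 6)|²=29]]
   so A = (3, 8)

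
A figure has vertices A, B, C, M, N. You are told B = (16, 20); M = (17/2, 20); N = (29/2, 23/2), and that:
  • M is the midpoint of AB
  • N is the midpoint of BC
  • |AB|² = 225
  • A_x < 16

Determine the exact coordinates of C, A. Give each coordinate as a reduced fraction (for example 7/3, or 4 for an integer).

1. A_x = 1  [A = 2·M−B = 2·(17/2, 20)−(16, 20)]
2. A_y = 20  [A = 2·M−B = 2·(17/2, 20)−(16, 20)]
   so A = (1, 20)
3. C_x = 13  [C = 2·N−B = 2·(29/2, 23/2)−(16, 20)]
4. C_y = 3  [C = 2·N−B = 2·(29/2, 23/2)−(16, 20)]
   so C = (13, 3)

C = (13, 3)
A = (1, 20)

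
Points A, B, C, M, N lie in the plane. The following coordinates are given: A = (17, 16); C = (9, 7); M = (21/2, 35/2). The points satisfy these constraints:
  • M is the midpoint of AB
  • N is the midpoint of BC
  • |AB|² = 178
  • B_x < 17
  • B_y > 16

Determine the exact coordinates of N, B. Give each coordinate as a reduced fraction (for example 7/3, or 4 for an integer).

N = (13/2, 13)
B = (4, 19)

1. B_x = 4  [B = 2·M−A = 2·(21/2, 35/2)−(17, 16)]
2. B_y = 19  [B = 2·M−A = 2·(21/2, 35/2)−(17, 16)]
   so B = (4, 19)
3. N_x = 13/2  [2·N = B+C = (4, 19)+(9, 7)]
4. N_y = 13  [2·N = B+C = (4, 19)+(9, 7)]
   so N = (13/2, 13)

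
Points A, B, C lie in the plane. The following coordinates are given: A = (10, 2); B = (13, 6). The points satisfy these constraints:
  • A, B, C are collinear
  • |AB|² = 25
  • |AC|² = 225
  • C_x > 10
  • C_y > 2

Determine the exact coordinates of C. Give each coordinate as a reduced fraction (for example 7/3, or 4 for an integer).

C = (19, 14)

1. C_x = 19  [[A, B, C are collinear ⇒ -4x+3y+34=0] ∩ [|C−(10, 2)|²=225]]
2. C_y = 14  [[A, B, C are collinear ⇒ -4x+3y+34=0] ∩ [|C−(10, 2)|²=225]]
   so C = (19, 14)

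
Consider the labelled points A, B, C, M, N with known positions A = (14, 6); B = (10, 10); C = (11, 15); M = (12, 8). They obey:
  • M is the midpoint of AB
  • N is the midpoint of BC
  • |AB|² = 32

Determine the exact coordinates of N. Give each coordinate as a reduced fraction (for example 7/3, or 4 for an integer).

N = (21/2, 25/2)

1. N_x = 21/2  [2·N = B+C = (10, 10)+(11, 15)]
2. N_y = 25/2  [2·N = B+C = (10, 10)+(11, 15)]
   so N = (21/2, 25/2)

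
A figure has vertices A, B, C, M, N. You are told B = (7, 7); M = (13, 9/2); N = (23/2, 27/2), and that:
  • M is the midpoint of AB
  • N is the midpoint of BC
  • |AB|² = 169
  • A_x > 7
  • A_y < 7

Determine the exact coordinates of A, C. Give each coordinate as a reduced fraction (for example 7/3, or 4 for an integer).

1. A_x = 19  [A = 2·M−B = 2·(13, 9/2)−(7, 7)]
2. A_y = 2  [A = 2·M−B = 2·(13, 9/2)−(7, 7)]
   so A = (19, 2)
3. C_x = 16  [C = 2·N−B = 2·(23/2, 27/2)−(7, 7)]
4. C_y = 20  [C = 2·N−B = 2·(23/2, 27/2)−(7, 7)]
   so C = (16, 20)

A = (19, 2)
C = (16, 20)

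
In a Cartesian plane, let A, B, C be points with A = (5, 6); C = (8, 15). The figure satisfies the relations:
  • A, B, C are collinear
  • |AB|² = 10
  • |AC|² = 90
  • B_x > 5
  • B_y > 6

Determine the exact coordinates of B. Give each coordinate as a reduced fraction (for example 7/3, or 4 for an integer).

B = (6, 9)

1. B_x = 6  [[A, B, C are collinear ⇒ 9x-3y-27=0] ∩ [|B−(5, 6)|²=10]]
2. B_y = 9  [[A, B, C are collinear ⇒ 9x-3y-27=0] ∩ [|B−(5, 6)|²=10]]
   so B = (6, 9)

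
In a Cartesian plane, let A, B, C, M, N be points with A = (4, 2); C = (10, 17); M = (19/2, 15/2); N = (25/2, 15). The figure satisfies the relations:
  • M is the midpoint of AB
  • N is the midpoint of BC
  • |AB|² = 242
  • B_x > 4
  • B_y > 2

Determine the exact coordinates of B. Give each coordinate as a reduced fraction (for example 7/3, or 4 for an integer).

1. B_x = 15  [B = 2·M−A = 2·(19/2, 15/2)−(4, 2)]
2. B_y = 13  [B = 2·M−A = 2·(19/2, 15/2)−(4, 2)]
   so B = (15, 13)

B = (15, 13)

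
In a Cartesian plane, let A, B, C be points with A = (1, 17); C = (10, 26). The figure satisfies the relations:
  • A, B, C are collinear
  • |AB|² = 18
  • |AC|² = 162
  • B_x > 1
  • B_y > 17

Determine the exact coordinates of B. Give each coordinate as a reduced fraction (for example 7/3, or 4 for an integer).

1. B_x = 4  [[A, B, C are collinear ⇒ 9x-9y+144=0] ∩ [|B−(1, 17)|²=18]]
2. B_y = 20  [[A, B, C are collinear ⇒ 9x-9y+144=0] ∩ [|B−(1, 17)|²=18]]
   so B = (4, 20)

B = (4, 20)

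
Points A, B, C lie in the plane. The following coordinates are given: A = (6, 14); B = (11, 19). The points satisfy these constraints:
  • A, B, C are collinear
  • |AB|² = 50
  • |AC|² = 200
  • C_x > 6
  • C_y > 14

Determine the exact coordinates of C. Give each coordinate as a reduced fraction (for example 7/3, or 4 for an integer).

1. C_x = 16  [[A, B, C are collinear ⇒ -5x+5y-40=0] ∩ [|C−(6, 14)|²=200]]
2. C_y = 24  [[A, B, C are collinear ⇒ -5x+5y-40=0] ∩ [|C−(6, 14)|²=200]]
   so C = (16, 24)

C = (16, 24)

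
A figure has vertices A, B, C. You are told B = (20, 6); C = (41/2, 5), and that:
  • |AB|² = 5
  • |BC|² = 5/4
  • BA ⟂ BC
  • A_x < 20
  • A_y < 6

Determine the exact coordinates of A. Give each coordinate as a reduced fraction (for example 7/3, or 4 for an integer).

A = (18, 5)

1. A_x = 18  [[BA ⟂ BC ⇒ 1/2x-1y-4=0] ∩ [|A−(20, 6)|²=5]]
2. A_y = 5  [[BA ⟂ BC ⇒ 1/2x-1y-4=0] ∩ [|A−(20, 6)|²=5]]
   so A = (18, 5)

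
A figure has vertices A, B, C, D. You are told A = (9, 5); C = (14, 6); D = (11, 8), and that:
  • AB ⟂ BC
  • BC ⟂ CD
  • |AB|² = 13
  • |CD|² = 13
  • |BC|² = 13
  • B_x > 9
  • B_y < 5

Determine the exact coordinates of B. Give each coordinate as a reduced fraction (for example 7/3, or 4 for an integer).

B = (12, 3)

1. B_x = 12  [[BC ⟂ CD ⇒ 3x-2y-30=0] ∩ [|B−(9, 5)|²=13]]
2. B_y = 3  [[BC ⟂ CD ⇒ 3x-2y-30=0] ∩ [|B−(9, 5)|²=13]]
   so B = (12, 3)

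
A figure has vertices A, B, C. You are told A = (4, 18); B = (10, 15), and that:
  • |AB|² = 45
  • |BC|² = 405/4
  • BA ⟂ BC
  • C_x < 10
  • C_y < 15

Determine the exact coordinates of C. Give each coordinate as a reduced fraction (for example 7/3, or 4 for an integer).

1. C_x = 11/2  [[BA ⟂ BC ⇒ -6x+3y+15=0] ∩ [|C−(10, 15)|²=405/4]]
2. C_y = 6  [[BA ⟂ BC ⇒ -6x+3y+15=0] ∩ [|C−(10, 15)|²=405/4]]
   so C = (11/2, 6)

C = (11/2, 6)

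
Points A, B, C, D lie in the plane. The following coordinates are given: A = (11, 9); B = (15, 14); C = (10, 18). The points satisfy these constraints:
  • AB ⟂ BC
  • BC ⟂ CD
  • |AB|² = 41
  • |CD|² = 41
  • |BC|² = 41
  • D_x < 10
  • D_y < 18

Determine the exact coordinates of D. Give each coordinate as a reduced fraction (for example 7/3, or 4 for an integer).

1. D_x = 6  [[BC ⟂ CD ⇒ -5x+4y-22=0] ∩ [|D−(10, 18)|²=41]]
2. D_y = 13  [[BC ⟂ CD ⇒ -5x+4y-22=0] ∩ [|D−(10, 18)|²=41]]
   so D = (6, 13)

D = (6, 13)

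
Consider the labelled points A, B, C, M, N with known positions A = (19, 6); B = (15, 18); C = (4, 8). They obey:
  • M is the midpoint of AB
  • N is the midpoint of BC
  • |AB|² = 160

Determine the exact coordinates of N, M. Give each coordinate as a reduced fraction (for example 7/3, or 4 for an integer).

N = (19/2, 13)
M = (17, 12)

1. M_x = 17  [2·M = A+B = (19, 6)+(15, 18)]
2. M_y = 12  [2·M = A+B = (19, 6)+(15, 18)]
   so M = (17, 12)
3. N_x = 19/2  [2·N = B+C = (15, 18)+(4, 8)]
4. N_y = 13  [2·N = B+C = (15, 18)+(4, 8)]
   so N = (19/2, 13)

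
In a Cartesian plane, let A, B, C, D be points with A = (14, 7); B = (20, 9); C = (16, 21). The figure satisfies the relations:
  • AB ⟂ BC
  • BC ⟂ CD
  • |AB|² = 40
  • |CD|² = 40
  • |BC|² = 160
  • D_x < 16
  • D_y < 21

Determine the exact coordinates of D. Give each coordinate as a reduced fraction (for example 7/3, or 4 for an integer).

D = (10, 19)

1. D_x = 10  [[BC ⟂ CD ⇒ -4x+12y-188=0] ∩ [|D−(16, 21)|²=40]]
2. D_y = 19  [[BC ⟂ CD ⇒ -4x+12y-188=0] ∩ [|D−(16, 21)|²=40]]
   so D = (10, 19)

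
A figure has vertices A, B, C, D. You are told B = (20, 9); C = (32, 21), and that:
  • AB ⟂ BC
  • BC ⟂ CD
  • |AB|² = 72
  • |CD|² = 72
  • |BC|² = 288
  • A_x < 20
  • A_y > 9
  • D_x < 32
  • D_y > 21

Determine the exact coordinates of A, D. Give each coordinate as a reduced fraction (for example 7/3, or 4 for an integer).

1. A_x = 14  [[AB ⟂ BC ⇒ -12x-12y+348=0] ∩ [|A−(20, 9)|²=72]]
2. A_y = 15  [[AB ⟂ BC ⇒ -12x-12y+348=0] ∩ [|A−(20, 9)|²=72]]
   so A = (14, 15)
3. D_x = 26  [[BC ⟂ CD ⇒ 12x+12y-636=0] ∩ [|D−(32, 21)|²=72]]
4. D_y = 27  [[BC ⟂ CD ⇒ 12x+12y-636=0] ∩ [|D−(32, 21)|²=72]]
   so D = (26, 27)

A = (14, 15)
D = (26, 27)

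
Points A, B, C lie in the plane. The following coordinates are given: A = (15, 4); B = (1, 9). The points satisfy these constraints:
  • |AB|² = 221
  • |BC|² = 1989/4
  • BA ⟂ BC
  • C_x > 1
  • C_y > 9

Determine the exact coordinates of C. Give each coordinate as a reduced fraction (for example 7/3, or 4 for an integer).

1. C_x = 17/2  [[BA ⟂ BC ⇒ 14x-5y+31=0] ∩ [|C−(1, 9)|²=1989/4]]
2. C_y = 30  [[BA ⟂ BC ⇒ 14x-5y+31=0] ∩ [|C−(1, 9)|²=1989/4]]
   so C = (17/2, 30)

C = (17/2, 30)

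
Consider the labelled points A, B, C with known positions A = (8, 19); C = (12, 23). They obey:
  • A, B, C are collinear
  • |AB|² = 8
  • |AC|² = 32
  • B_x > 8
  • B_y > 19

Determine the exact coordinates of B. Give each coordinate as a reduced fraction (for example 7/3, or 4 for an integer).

1. B_x = 10  [[A, B, C are collinear ⇒ 4x-4y+44=0] ∩ [|B−(8, 19)|²=8]]
2. B_y = 21  [[A, B, C are collinear ⇒ 4x-4y+44=0] ∩ [|B−(8, 19)|²=8]]
   so B = (10, 21)

B = (10, 21)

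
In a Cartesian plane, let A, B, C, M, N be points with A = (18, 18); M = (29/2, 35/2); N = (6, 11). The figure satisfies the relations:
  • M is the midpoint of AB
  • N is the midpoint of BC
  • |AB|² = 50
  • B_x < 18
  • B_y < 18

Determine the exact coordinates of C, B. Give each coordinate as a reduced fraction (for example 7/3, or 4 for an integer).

C = (1, 5)
B = (11, 17)

1. B_x = 11  [B = 2·M−A = 2·(29/2, 35/2)−(18, 18)]
2. B_y = 17  [B = 2·M−A = 2·(29/2, 35/2)−(18, 18)]
   so B = (11, 17)
3. C_x = 1  [C = 2·N−B = 2·(6, 11)−(11, 17)]
4. C_y = 5  [C = 2·N−B = 2·(6, 11)−(11, 17)]
   so C = (1, 5)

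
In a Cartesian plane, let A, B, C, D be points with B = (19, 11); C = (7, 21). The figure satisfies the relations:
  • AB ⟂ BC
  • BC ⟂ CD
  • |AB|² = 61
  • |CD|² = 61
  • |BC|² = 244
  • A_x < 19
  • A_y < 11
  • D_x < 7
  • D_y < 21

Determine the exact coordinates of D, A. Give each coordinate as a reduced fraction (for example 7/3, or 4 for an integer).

1. D_x = 2  [[BC ⟂ CD ⇒ -12x+10y-126=0] ∩ [|D−(7, 21)|²=61]]
2. D_y = 15  [[BC ⟂ CD ⇒ -12x+10y-126=0] ∩ [|D−(7, 21)|²=61]]
   so D = (2, 15)
3. A_x = 14  [[AB ⟂ BC ⇒ 12x-10y-118=0] ∩ [|A−(19, 11)|²=61]]
4. A_y = 5  [[AB ⟂ BC ⇒ 12x-10y-118=0] ∩ [|A−(19, 11)|²=61]]
   so A = (14, 5)

D = (2, 15)
A = (14, 5)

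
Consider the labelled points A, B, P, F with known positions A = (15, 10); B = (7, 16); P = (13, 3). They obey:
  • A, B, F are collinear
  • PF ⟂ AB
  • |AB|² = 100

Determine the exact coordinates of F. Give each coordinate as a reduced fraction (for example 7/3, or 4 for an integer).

1. F_x = 427/25  [[A, B, F are collinear ⇒ -6x-8y+170=0] ∩ [PF ⟂ AB ⇒ -8x+6y+86=0]]
2. F_y = 211/25  [[A, B, F are collinear ⇒ -6x-8y+170=0] ∩ [PF ⟂ AB ⇒ -8x+6y+86=0]]
   so F = (427/25, 211/25)

F = (427/25, 211/25)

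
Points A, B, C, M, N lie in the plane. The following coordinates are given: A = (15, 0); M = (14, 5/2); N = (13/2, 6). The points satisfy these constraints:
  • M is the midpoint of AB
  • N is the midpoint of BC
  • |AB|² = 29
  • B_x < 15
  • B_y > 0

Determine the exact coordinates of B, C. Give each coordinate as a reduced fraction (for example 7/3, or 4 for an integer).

B = (13, 5)
C = (0, 7)

1. B_x = 13  [B = 2·M−A = 2·(14, 5/2)−(15, 0)]
2. B_y = 5  [B = 2·M−A = 2·(14, 5/2)−(15, 0)]
   so B = (13, 5)
3. C_x = 0  [C = 2·N−B = 2·(13/2, 6)−(13, 5)]
4. C_y = 7  [C = 2·N−B = 2·(13/2, 6)−(13, 5)]
   so C = (0, 7)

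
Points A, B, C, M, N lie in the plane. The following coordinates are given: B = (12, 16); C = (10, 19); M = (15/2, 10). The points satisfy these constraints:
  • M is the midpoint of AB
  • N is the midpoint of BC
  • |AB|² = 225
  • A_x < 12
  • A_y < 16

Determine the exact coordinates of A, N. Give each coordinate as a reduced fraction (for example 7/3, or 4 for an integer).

A = (3, 4)
N = (11, 35/2)

1. A_x = 3  [A = 2·M−B = 2·(15/2, 10)−(12, 16)]
2. A_y = 4  [A = 2·M−B = 2·(15/2, 10)−(12, 16)]
   so A = (3, 4)
3. N_x = 11  [2·N = B+C = (12, 16)+(10, 19)]
4. N_y = 35/2  [2·N = B+C = (12, 16)+(10, 19)]
   so N = (11, 35/2)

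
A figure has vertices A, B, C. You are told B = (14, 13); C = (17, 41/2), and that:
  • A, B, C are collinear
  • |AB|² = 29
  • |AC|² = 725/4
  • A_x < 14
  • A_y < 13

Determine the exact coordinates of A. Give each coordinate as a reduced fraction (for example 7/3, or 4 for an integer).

1. A_x = 12  [[A, B, C are collinear ⇒ -15/2x+3y+66=0] ∩ [|A−(14, 13)|²=29]]
2. A_y = 8  [[A, B, C are collinear ⇒ -15/2x+3y+66=0] ∩ [|A−(14, 13)|²=29]]
   so A = (12, 8)

A = (12, 8)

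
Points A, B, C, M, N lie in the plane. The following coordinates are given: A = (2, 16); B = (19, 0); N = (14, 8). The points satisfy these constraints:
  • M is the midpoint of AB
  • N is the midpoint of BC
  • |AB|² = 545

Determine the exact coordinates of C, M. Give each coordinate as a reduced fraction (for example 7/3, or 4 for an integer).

1. M_x = 21/2  [2·M = A+B = (2, 16)+(19, 0)]
2. M_y = 8  [2·M = A+B = (2, 16)+(19, 0)]
   so M = (21/2, 8)
3. C_x = 9  [C = 2·N−B = 2·(14, 8)−(19, 0)]
4. C_y = 16  [C = 2·N−B = 2·(14, 8)−(19, 0)]
   so C = (9, 16)

C = (9, 16)
M = (21/2, 8)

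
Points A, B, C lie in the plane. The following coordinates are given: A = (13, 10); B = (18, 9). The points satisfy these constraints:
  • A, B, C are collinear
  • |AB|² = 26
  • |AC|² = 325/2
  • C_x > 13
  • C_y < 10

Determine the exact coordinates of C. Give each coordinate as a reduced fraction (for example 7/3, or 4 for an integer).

1. C_x = 51/2  [[A, B, C are collinear ⇒ 1x+5y-63=0] ∩ [|C−(13, 10)|²=325/2]]
2. C_y = 15/2  [[A, B, C are collinear ⇒ 1x+5y-63=0] ∩ [|C−(13, 10)|²=325/2]]
   so C = (51/2, 15/2)

C = (51/2, 15/2)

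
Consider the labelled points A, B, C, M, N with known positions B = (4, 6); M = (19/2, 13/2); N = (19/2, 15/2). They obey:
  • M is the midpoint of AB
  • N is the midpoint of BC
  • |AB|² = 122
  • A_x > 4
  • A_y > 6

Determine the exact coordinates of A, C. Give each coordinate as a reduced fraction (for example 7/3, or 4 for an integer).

A = (15, 7)
C = (15, 9)

1. A_x = 15  [A = 2·M−B = 2·(19/2, 13/2)−(4, 6)]
2. A_y = 7  [A = 2·M−B = 2·(19/2, 13/2)−(4, 6)]
   so A = (15, 7)
3. C_x = 15  [C = 2·N−B = 2·(19/2, 15/2)−(4, 6)]
4. C_y = 9  [C = 2·N−B = 2·(19/2, 15/2)−(4, 6)]
   so C = (15, 9)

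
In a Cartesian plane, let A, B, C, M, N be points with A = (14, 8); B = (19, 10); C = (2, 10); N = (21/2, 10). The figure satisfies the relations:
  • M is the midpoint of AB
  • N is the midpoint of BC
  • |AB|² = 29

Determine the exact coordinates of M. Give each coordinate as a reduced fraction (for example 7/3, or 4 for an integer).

1. M_x = 33/2  [2·M = A+B = (14, 8)+(19, 10)]
2. M_y = 9  [2·M = A+B = (14, 8)+(19, 10)]
   so M = (33/2, 9)

M = (33/2, 9)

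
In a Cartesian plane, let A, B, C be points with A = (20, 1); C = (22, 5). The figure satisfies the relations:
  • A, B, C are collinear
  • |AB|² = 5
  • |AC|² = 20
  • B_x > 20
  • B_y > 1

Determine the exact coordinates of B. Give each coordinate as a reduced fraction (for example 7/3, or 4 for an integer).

B = (21, 3)

1. B_x = 21  [[A, B, C are collinear ⇒ 4x-2y-78=0] ∩ [|B−(20, 1)|²=5]]
2. B_y = 3  [[A, B, C are collinear ⇒ 4x-2y-78=0] ∩ [|B−(20, 1)|²=5]]
   so B = (21, 3)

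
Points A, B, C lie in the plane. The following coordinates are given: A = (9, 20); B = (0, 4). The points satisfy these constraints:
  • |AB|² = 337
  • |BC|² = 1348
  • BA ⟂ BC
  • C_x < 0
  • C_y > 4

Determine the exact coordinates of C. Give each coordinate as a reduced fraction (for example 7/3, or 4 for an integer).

C = (-32, 22)

1. C_x = -32  [[BA ⟂ BC ⇒ 9x+16y-64=0] ∩ [|C−(0, 4)|²=1348]]
2. C_y = 22  [[BA ⟂ BC ⇒ 9x+16y-64=0] ∩ [|C−(0, 4)|²=1348]]
   so C = (-32, 22)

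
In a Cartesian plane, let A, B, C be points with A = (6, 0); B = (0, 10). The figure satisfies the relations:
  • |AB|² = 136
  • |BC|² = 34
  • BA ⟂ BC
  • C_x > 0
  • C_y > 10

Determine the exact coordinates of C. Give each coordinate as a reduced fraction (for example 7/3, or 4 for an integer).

1. C_x = 5  [[BA ⟂ BC ⇒ 6x-10y+100=0] ∩ [|C−(0, 10)|²=34]]
2. C_y = 13  [[BA ⟂ BC ⇒ 6x-10y+100=0] ∩ [|C−(0, 10)|²=34]]
   so C = (5, 13)

C = (5, 13)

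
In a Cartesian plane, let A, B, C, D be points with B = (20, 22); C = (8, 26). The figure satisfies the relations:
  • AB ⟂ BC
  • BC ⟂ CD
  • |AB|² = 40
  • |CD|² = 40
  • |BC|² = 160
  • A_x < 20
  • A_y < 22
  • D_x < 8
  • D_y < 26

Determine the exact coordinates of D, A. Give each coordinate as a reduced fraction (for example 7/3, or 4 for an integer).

1. D_x = 6  [[BC ⟂ CD ⇒ -12x+4y-8=0] ∩ [|D−(8, 26)|²=40]]
2. D_y = 20  [[BC ⟂ CD ⇒ -12x+4y-8=0] ∩ [|D−(8, 26)|²=40]]
   so D = (6, 20)
3. A_x = 18  [[AB ⟂ BC ⇒ 12x-4y-152=0] ∩ [|A−(20, 22)|²=40]]
4. A_y = 16  [[AB ⟂ BC ⇒ 12x-4y-152=0] ∩ [|A−(20, 22)|²=40]]
   so A = (18, 16)

D = (6, 20)
A = (18, 16)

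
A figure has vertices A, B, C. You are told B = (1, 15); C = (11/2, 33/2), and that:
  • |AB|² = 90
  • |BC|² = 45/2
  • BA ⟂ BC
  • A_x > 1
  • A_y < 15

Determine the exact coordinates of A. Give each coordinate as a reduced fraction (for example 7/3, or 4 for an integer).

A = (4, 6)

1. A_x = 4  [[BA ⟂ BC ⇒ 9/2x+3/2y-27=0] ∩ [|A−(1, 15)|²=90]]
2. A_y = 6  [[BA ⟂ BC ⇒ 9/2x+3/2y-27=0] ∩ [|A−(1, 15)|²=90]]
   so A = (4, 6)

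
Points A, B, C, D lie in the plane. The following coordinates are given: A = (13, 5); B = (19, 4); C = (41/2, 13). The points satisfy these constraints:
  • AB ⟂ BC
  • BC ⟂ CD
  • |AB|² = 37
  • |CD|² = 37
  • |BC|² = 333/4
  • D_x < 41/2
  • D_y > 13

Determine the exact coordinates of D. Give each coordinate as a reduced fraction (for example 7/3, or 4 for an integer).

1. D_x = 29/2  [[BC ⟂ CD ⇒ 3/2x+9y-591/4=0] ∩ [|D−(41/2, 13)|²=37]]
2. D_y = 14  [[BC ⟂ CD ⇒ 3/2x+9y-591/4=0] ∩ [|D−(41/2, 13)|²=37]]
   so D = (29/2, 14)

D = (29/2, 14)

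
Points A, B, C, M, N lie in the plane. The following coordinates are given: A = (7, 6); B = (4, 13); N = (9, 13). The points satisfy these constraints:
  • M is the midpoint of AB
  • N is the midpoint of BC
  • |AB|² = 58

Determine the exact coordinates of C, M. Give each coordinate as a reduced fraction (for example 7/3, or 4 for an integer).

1. M_x = 11/2  [2·M = A+B = (7, 6)+(4, 13)]
2. M_y = 19/2  [2·M = A+B = (7, 6)+(4, 13)]
   so M = (11/2, 19/2)
3. C_x = 14  [C = 2·N−B = 2·(9, 13)−(4, 13)]
4. C_y = 13  [C = 2·N−B = 2·(9, 13)−(4, 13)]
   so C = (14, 13)

C = (14, 13)
M = (11/2, 19/2)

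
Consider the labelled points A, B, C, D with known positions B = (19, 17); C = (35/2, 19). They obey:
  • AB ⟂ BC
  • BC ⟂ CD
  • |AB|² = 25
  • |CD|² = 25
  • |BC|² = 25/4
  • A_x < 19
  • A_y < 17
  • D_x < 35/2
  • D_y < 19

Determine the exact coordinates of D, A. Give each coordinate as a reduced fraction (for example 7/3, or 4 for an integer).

1. D_x = 27/2  [[BC ⟂ CD ⇒ -3/2x+2y-47/4=0] ∩ [|D−(35/2, 19)|²=25]]
2. D_y = 16  [[BC ⟂ CD ⇒ -3/2x+2y-47/4=0] ∩ [|D−(35/2, 19)|²=25]]
   so D = (27/2, 16)
3. A_x = 15  [[AB ⟂ BC ⇒ 3/2x-2y+11/2=0] ∩ [|A−(19, 17)|²=25]]
4. A_y = 14  [[AB ⟂ BC ⇒ 3/2x-2y+11/2=0] ∩ [|A−(19, 17)|²=25]]
   so A = (15, 14)

D = (27/2, 16)
A = (15, 14)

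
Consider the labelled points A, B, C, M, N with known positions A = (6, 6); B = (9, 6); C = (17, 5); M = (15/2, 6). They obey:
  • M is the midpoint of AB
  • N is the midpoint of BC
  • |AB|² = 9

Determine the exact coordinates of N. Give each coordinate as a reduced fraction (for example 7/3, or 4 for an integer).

N = (13, 11/2)

1. N_x = 13  [2·N = B+C = (9, 6)+(17, 5)]
2. N_y = 11/2  [2·N = B+C = (9, 6)+(17, 5)]
   so N = (13, 11/2)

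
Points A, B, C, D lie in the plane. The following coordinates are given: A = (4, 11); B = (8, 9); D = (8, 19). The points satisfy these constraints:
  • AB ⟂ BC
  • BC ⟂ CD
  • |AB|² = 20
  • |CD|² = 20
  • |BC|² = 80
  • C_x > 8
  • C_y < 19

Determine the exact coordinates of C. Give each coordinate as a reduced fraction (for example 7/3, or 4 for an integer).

1. C_x = 12  [[AB ⟂ BC ⇒ 4x-2y-14=0] ∩ [|C−(8, 19)|²=20]]
2. C_y = 17  [[AB ⟂ BC ⇒ 4x-2y-14=0] ∩ [|C−(8, 19)|²=20]]
   so C = (12, 17)

C = (12, 17)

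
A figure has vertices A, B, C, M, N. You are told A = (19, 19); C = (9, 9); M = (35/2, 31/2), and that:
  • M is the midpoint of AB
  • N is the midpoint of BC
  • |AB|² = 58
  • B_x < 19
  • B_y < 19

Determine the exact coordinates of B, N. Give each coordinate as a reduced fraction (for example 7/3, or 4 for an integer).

1. B_x = 16  [B = 2·M−A = 2·(35/2, 31/2)−(19, 19)]
2. B_y = 12  [B = 2·M−A = 2·(35/2, 31/2)−(19, 19)]
   so B = (16, 12)
3. N_x = 25/2  [2·N = B+C = (16, 12)+(9, 9)]
4. N_y = 21/2  [2·N = B+C = (16, 12)+(9, 9)]
   so N = (25/2, 21/2)

B = (16, 12)
N = (25/2, 21/2)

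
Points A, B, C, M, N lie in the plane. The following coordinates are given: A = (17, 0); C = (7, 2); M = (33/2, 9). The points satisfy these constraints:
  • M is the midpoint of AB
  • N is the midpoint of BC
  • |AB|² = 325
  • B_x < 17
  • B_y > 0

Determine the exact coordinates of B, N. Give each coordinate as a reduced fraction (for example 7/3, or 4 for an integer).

1. B_x = 16  [B = 2·M−A = 2·(33/2, 9)−(17, 0)]
2. B_y = 18  [B = 2·M−A = 2·(33/2, 9)−(17, 0)]
   so B = (16, 18)
3. N_x = 23/2  [2·N = B+C = (16, 18)+(7, 2)]
4. N_y = 10  [2·N = B+C = (16, 18)+(7, 2)]
   so N = (23/2, 10)

B = (16, 18)
N = (23/2, 10)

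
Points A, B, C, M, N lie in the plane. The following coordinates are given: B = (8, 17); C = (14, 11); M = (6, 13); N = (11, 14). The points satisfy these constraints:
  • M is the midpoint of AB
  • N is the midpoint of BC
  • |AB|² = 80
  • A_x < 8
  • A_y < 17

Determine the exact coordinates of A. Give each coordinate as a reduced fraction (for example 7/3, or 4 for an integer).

1. A_x = 4  [A = 2·M−B = 2·(6, 13)−(8, 17)]
2. A_y = 9  [A = 2·M−B = 2·(6, 13)−(8, 17)]
   so A = (4, 9)

A = (4, 9)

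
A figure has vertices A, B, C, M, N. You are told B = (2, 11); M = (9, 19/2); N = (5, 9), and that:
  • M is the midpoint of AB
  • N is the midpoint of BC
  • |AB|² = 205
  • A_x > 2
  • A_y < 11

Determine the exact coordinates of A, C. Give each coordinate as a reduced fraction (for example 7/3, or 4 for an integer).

1. A_x = 16  [A = 2·M−B = 2·(9, 19/2)−(2, 11)]
2. A_y = 8  [A = 2·M−B = 2·(9, 19/2)−(2, 11)]
   so A = (16, 8)
3. C_x = 8  [C = 2·N−B = 2·(5, 9)−(2, 11)]
4. C_y = 7  [C = 2·N−B = 2·(5, 9)−(2, 11)]
   so C = (8, 7)

A = (16, 8)
C = (8, 7)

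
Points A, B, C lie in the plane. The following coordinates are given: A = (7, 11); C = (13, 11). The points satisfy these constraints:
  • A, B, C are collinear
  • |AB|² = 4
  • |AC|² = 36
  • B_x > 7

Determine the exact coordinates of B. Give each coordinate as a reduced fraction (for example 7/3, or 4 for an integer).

B = (9, 11)

1. B_x = 9  [[A, B, C are collinear ⇒ -6y+66=0] ∩ [|B−(7, 11)|²=4]]
2. B_y = 11  [[A, B, C are collinear ⇒ -6y+66=0] ∩ [|B−(7, 11)|²=4]]
   so B = (9, 11)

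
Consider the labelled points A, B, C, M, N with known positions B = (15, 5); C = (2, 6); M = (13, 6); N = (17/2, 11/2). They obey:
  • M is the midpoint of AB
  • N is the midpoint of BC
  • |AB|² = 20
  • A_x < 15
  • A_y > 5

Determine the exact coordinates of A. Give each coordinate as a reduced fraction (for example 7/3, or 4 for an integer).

A = (11, 7)

1. A_x = 11  [A = 2·M−B = 2·(13, 6)−(15, 5)]
2. A_y = 7  [A = 2·M−B = 2·(13, 6)−(15, 5)]
   so A = (11, 7)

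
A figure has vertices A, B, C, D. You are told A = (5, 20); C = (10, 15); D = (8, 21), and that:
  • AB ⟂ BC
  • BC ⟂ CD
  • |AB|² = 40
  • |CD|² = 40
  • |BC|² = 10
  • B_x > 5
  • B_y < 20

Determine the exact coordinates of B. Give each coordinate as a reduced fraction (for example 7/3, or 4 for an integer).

B = (7, 14)

1. B_x = 7  [[BC ⟂ CD ⇒ 2x-6y+70=0] ∩ [|B−(5, 20)|²=40]]
2. B_y = 14  [[BC ⟂ CD ⇒ 2x-6y+70=0] ∩ [|B−(5, 20)|²=40]]
   so B = (7, 14)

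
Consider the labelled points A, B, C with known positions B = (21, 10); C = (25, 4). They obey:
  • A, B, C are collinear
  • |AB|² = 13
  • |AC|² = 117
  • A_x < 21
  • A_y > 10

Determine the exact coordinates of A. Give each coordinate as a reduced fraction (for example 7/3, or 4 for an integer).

A = (19, 13)

1. A_x = 19  [[A, B, C are collinear ⇒ 6x+4y-166=0] ∩ [|A−(21, 10)|²=13]]
2. A_y = 13  [[A, B, C are collinear ⇒ 6x+4y-166=0] ∩ [|A−(21, 10)|²=13]]
   so A = (19, 13)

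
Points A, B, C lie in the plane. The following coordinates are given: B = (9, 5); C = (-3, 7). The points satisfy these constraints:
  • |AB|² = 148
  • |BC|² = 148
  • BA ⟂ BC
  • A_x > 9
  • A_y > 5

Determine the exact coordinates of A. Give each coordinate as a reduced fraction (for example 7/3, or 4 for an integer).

A = (11, 17)

1. A_x = 11  [[BA ⟂ BC ⇒ -12x+2y+98=0] ∩ [|A−(9, 5)|²=148]]
2. A_y = 17  [[BA ⟂ BC ⇒ -12x+2y+98=0] ∩ [|A−(9, 5)|²=148]]
   so A = (11, 17)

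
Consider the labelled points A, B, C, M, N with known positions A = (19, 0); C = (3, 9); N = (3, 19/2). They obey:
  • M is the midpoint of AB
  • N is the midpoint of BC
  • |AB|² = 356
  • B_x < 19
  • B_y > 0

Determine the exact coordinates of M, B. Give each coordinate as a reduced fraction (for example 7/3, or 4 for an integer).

M = (11, 5)
B = (3, 10)

1. B_x = 3  [B = 2·N−C = 2·(3, 19/2)−(3, 9)]
2. B_y = 10  [B = 2·N−C = 2·(3, 19/2)−(3, 9)]
   so B = (3, 10)
3. M_x = 11  [2·M = A+B = (19, 0)+(3, 10)]
4. M_y = 5  [2·M = A+B = (19, 0)+(3, 10)]
   so M = (11, 5)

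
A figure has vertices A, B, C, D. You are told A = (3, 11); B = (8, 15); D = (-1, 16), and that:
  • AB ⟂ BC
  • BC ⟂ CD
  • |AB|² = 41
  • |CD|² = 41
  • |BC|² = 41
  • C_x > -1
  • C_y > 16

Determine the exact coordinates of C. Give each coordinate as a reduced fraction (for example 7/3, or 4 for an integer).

C = (4, 20)

1. C_x = 4  [[AB ⟂ BC ⇒ 5x+4y-100=0] ∩ [|C−(-1, 16)|²=41]]
2. C_y = 20  [[AB ⟂ BC ⇒ 5x+4y-100=0] ∩ [|C−(-1, 16)|²=41]]
   so C = (4, 20)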